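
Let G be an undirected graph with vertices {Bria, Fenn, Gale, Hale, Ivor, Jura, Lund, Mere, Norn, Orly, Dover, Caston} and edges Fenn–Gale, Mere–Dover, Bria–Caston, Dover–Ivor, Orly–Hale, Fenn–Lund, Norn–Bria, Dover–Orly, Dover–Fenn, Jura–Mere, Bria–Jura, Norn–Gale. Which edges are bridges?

The edges on the cycle Norn-Bria-Jura-Mere-Dover-Fenn-Gale-Norn are not bridges since each lies on that cycle.
But removing Orly–Hale disconnects Orly from Hale; removing Lund–Fenn disconnects Lund from Fenn; removing Bria–Caston disconnects Bria from Caston; removing Orly–Dover disconnects Orly from Dover — these are bridges.
In total 5 edges are bridges.

Bria-Caston, Dover-Ivor, Dover-Orly, Fenn-Lund, Hale-Orly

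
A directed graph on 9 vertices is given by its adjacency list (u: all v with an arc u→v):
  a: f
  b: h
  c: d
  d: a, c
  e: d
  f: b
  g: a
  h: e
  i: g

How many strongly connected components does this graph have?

3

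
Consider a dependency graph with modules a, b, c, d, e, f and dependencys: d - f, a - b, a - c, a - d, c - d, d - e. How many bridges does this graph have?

3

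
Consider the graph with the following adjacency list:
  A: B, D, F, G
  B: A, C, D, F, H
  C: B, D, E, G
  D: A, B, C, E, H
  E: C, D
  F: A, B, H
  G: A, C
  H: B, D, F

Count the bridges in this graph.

0

The edges on the cycle C-B-A-G-C are not bridges since each lies on that cycle.
Every edge lies on some cycle, so there are no bridges.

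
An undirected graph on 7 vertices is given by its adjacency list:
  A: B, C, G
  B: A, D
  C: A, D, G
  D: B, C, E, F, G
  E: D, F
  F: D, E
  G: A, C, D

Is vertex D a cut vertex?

Yes

Deleting D raises the number of components from 1 to 2, so D is a cut vertex.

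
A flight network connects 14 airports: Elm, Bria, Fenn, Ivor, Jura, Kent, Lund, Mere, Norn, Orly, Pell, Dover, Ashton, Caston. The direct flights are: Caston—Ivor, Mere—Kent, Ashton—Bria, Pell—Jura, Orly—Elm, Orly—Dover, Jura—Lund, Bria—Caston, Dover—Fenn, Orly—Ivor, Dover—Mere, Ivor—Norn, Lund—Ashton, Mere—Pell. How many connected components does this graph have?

1

Starting from Elm we can reach Elm, Bria, Fenn, Ivor, Jura, Kent, Lund, Mere, Norn, Orly, Pell, Dover, Ashton, Caston. That is one component of size 14.
Total: 1 component.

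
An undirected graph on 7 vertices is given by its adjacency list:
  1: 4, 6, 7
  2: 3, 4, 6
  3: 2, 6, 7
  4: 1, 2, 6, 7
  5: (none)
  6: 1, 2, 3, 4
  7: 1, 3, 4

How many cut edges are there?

The edges on the cycle 3-2-6-3 are not bridges since each lies on that cycle.
Every edge lies on some cycle, so there are no bridges.

0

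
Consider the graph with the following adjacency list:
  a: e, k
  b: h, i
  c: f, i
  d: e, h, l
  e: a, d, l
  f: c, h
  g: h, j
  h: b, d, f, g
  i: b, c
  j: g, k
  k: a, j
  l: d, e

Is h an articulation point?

Yes

Deleting h raises the number of components from 1 to 2, so h is a cut vertex.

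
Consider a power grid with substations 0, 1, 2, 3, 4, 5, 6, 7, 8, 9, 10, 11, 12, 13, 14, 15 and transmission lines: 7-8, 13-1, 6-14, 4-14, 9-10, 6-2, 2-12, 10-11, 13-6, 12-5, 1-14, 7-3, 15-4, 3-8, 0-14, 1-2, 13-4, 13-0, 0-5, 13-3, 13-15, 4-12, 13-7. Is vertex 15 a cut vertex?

Deleting 15 leaves 2 components (was 2), so 15 is not a cut vertex.

No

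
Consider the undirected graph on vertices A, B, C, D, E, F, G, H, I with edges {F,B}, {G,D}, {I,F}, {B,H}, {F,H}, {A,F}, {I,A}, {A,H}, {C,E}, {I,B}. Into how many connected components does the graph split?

Starting from C we can reach C, E. That is one component of size 2.
Starting from D we can reach D, G. That is one component of size 2.
Starting from A we can reach A, B, F, H, I. That is one component of size 5.
Total: 3 components.

3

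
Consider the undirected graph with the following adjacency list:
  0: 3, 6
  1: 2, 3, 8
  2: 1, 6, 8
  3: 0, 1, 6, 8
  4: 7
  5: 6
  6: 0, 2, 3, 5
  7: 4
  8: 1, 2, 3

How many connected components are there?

Starting from 4 we can reach 4, 7. That is one component of size 2.
Starting from 0 we can reach 0, 1, 2, 3, 5, 6, 8. That is one component of size 7.
Total: 2 components.

2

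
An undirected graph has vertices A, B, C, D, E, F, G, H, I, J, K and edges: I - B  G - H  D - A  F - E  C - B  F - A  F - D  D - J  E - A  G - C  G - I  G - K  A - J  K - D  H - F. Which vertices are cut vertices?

G

Removing G increases the component count from 1 to 2, so G is a cut vertex.
By contrast removing J leaves 1 component; it is not a cut vertex. No other vertex is a cut vertex either.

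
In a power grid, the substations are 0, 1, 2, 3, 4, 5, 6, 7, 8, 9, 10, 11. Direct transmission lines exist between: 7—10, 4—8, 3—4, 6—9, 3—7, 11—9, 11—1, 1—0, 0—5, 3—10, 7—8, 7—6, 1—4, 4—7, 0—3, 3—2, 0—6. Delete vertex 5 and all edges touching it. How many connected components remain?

1

With 5 gone, the remaining components are: {0, 1, 2, 3, 4, 6, 7, 8, 9, 10, 11}.
That is 1 component.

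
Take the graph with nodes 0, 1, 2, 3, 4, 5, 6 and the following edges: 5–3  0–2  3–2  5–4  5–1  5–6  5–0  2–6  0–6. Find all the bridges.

The edges on the cycle 5-3-2-6-5 are not bridges since each lies on that cycle.
But removing 5–4 disconnects 5 from 4; removing 1–5 disconnects 1 from 5 — these are bridges.

1-5, 4-5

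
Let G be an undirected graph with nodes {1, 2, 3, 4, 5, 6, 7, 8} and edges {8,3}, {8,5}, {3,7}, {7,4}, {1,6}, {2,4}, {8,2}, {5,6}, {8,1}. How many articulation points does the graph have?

1

Removing 8 increases the component count from 1 to 2, so 8 is a cut vertex.
By contrast removing 4 leaves 1 component; it is not a cut vertex. No other vertex is a cut vertex either.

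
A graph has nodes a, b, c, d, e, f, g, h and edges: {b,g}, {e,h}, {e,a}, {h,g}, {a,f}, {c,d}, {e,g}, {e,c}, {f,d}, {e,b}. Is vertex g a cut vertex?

No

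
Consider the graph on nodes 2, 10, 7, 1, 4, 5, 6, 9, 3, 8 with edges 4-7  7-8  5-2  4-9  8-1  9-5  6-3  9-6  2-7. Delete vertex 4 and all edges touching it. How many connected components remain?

With 4 gone, the remaining components are: {10}; {1, 2, 3, 5, 6, 7, 8, 9}.
That is 2 components.

2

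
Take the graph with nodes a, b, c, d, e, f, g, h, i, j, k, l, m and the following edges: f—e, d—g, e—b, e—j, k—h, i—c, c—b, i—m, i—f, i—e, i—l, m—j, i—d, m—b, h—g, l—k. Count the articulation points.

Removing i increases the component count from 2 to 3, so i is a cut vertex.
By contrast removing k leaves 2 components; it is not a cut vertex. No other vertex is a cut vertex either.

1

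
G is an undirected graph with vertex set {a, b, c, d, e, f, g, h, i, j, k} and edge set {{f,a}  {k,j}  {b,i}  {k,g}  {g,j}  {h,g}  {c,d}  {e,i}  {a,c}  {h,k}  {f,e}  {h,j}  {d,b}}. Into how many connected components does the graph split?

Starting from g we can reach g, h, j, k. That is one component of size 4.
Starting from a we can reach a, b, c, d, e, f, i. That is one component of size 7.
Total: 2 components.

2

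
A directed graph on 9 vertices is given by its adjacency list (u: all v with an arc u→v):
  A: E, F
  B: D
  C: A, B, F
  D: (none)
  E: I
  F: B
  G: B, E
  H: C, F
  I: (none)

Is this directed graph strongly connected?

There is no directed path from F to H, so the graph is not strongly connected.

No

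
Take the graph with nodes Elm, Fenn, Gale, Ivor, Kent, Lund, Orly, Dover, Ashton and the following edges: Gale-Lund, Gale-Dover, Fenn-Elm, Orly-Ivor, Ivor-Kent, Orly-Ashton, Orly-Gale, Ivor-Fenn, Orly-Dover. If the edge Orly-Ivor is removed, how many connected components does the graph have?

Before removal there is 1 component.
Orly-Ivor is a bridge — removing it separates Orly's side from Ivor's side.
After removal: 2 components.

2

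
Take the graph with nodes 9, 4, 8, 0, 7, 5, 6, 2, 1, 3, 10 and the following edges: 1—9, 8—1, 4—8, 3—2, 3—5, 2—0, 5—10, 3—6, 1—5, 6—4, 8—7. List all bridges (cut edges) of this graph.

0-2, 1-9, 10-5, 2-3, 7-8

The edges on the cycle 3-6-4-8-1-5-3 are not bridges since each lies on that cycle.
But removing 8—7 disconnects 8 from 7; removing 2—0 disconnects 2 from 0; removing 10—5 disconnects 10 from 5; removing 3—2 disconnects 3 from 2 — these are bridges.
In total 5 edges are bridges.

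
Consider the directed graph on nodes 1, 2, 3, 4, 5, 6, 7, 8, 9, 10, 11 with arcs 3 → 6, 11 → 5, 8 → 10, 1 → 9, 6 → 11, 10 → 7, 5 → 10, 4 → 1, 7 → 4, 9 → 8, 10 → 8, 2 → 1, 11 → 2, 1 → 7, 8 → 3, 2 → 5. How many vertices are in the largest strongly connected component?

11

{1, 2, 3, 4, 5, 6, 7, 8, 9, 10, 11} are all mutually reachable — one SCC of size 11.
The largest has 11 vertices.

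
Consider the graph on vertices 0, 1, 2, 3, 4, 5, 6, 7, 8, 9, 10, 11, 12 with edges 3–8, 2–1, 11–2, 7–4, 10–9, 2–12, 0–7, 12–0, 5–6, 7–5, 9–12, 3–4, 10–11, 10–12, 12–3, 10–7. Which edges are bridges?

1-2, 3-8, 5-6, 5-7

The edges on the cycle 10-11-2-12-3-4-7-10 are not bridges since each lies on that cycle.
But removing 3–8 disconnects 3 from 8; removing 5–7 disconnects 5 from 7; removing 1–2 disconnects 1 from 2; removing 5–6 disconnects 5 from 6 — these are bridges.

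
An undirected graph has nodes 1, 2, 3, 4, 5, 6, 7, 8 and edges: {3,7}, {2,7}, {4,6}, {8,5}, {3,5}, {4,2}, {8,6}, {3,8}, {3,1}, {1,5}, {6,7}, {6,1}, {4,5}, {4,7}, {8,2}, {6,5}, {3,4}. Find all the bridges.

none

The edges on the cycle 3-8-2-7-6-4-3 are not bridges since each lies on that cycle.
Every edge lies on some cycle, so there are no bridges.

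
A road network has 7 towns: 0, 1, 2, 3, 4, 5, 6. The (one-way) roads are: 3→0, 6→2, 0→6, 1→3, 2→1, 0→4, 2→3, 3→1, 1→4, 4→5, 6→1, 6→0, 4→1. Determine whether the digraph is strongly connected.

There is no directed path from 5 to 1, so the graph is not strongly connected.

No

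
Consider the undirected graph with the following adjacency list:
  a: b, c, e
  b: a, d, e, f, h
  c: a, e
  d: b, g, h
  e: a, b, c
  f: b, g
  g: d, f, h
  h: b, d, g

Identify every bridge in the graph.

The edges on the cycle b-f-g-h-b are not bridges since each lies on that cycle.
Every edge lies on some cycle, so there are no bridges.

none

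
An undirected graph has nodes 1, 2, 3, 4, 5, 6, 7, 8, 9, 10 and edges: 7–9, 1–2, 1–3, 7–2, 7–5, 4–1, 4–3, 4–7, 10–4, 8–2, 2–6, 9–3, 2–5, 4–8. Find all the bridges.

10-4, 2-6

The edges on the cycle 4-8-2-7-4 are not bridges since each lies on that cycle.
But removing 4–10 disconnects 4 from 10; removing 2–6 disconnects 2 from 6 — these are bridges.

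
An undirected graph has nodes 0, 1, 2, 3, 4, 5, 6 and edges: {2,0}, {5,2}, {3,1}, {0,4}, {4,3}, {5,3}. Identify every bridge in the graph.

1-3

The edges on the cycle 5-2-0-4-3-5 are not bridges since each lies on that cycle.
But removing 3 - 1 disconnects 3 from 1 — this is a bridge.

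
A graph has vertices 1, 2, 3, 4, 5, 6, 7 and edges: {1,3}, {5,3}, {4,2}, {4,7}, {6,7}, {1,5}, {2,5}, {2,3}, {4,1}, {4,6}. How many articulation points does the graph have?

1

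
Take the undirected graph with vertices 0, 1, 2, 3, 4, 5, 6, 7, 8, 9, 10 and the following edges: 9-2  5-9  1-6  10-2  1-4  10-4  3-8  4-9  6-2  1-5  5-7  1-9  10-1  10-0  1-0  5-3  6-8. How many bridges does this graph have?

1

The edges on the cycle 1-5-3-8-6-1 are not bridges since each lies on that cycle.
But removing 5-7 disconnects 5 from 7 — this is a bridge.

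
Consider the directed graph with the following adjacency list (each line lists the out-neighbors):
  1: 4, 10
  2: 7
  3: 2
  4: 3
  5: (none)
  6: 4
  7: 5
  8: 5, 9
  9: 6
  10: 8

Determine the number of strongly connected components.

10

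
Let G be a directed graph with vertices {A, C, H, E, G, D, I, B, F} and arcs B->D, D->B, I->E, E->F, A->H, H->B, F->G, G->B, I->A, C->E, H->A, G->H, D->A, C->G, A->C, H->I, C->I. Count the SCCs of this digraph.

{A, B, C, D, E, F, G, H, I} are all mutually reachable — one SCC of size 9.
That gives 1 strongly connected component.

1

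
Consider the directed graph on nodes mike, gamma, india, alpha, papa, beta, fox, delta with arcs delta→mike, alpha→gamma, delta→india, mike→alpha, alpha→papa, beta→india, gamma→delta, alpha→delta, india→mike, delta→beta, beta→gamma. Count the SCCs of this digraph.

{beta, mike, alpha, delta, gamma, india} are all mutually reachable — one SCC of size 6.
{papa} is an SCC by itself.
{fox} is an SCC by itself.
That gives 3 strongly connected components.

3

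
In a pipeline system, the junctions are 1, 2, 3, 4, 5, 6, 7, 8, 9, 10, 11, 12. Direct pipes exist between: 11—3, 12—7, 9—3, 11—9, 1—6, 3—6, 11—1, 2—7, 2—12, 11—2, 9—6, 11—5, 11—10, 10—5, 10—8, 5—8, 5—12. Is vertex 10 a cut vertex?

Deleting 10 leaves 2 components (was 2), so 10 is not a cut vertex.

No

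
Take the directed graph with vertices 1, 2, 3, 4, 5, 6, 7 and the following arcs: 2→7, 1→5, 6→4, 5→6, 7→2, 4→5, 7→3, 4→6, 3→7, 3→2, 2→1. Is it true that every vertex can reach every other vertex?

No

There is no directed path from 1 to 3, so the graph is not strongly connected.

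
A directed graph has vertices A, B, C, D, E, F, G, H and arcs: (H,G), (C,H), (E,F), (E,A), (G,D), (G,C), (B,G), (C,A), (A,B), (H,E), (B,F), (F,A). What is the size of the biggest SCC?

7

{A, B, C, E, F, G, H} are all mutually reachable — one SCC of size 7.
{D} is an SCC by itself.
The largest has 7 vertices.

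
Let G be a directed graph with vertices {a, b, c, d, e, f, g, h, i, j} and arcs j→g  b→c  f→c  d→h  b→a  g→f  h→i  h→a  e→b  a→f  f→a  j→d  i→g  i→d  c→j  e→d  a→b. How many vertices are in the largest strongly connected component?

9

{a, b, c, d, f, g, h, i, j} are all mutually reachable — one SCC of size 9.
{e} is an SCC by itself.
The largest has 9 vertices.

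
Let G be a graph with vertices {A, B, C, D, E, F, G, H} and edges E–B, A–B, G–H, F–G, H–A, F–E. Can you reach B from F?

From F we can reach A, B, E, F, G, H, which includes B.

Yes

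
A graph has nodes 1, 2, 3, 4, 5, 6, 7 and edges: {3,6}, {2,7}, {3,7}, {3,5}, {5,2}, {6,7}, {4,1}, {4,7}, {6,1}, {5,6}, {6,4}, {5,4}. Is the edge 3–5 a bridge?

No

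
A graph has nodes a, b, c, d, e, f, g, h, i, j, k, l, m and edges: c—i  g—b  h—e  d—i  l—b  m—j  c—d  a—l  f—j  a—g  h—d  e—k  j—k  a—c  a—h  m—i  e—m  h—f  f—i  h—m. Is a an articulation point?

Deleting a raises the number of components from 1 to 2, so a is a cut vertex.

Yes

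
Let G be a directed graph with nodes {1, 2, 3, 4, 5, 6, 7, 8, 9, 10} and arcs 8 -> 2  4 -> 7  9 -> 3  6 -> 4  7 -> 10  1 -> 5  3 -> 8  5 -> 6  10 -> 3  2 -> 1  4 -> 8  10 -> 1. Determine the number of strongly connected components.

2

{1, 2, 3, 4, 5, 6, 7, 8, 10} are all mutually reachable — one SCC of size 9.
{9} is an SCC by itself.
That gives 2 strongly connected components.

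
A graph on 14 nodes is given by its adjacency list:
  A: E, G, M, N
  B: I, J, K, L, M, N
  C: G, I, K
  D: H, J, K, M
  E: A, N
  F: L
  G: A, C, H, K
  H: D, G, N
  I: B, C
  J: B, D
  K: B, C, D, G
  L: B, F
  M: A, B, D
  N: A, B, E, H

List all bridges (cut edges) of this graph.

The edges on the cycle B-K-G-H-D-M-B are not bridges since each lies on that cycle.
But removing F-L disconnects F from L; removing B-L disconnects B from L — these are bridges.

B-L, F-L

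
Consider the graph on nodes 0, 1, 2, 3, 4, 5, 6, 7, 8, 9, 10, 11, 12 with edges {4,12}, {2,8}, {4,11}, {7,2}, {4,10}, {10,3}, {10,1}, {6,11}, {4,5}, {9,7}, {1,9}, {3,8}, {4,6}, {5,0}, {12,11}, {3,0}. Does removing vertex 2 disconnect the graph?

Deleting 2 leaves 1 component (was 1) (its neighbors 7, 8 remain connected to each other), so 2 is not a cut vertex.

No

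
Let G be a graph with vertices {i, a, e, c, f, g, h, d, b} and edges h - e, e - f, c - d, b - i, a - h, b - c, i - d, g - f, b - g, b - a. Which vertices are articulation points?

b

Removing b increases the component count from 1 to 2, so b is a cut vertex.
By contrast removing a leaves 1 component; it is not a cut vertex. No other vertex is a cut vertex either.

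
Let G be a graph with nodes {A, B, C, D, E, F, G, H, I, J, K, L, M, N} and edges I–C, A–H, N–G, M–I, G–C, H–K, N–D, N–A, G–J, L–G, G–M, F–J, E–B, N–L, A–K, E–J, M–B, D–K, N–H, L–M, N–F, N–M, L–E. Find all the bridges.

The edges on the cycle N-D-K-H-N are not bridges since each lies on that cycle.
Every edge lies on some cycle, so there are no bridges.

none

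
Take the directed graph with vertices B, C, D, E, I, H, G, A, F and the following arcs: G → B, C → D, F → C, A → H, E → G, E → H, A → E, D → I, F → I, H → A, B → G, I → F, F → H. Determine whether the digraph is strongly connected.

No

There is no directed path from A to I, so the graph is not strongly connected.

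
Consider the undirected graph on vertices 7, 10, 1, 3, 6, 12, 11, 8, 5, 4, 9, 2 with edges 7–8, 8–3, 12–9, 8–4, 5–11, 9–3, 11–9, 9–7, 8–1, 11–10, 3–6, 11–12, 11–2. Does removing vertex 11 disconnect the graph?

Deleting 11 raises the number of components from 1 to 4, so 11 is a cut vertex.

Yes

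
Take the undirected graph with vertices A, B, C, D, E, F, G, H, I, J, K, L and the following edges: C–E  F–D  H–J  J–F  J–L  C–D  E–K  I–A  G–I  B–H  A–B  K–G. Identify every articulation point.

Removing J increases the component count from 1 to 2, so J is a cut vertex.
By contrast removing L leaves 1 component; it is not a cut vertex. No other vertex is a cut vertex either.

J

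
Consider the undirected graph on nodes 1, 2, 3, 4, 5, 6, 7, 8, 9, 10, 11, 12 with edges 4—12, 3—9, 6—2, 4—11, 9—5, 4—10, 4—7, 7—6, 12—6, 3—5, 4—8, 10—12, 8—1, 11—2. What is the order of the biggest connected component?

Starting from 3 we can reach 3, 5, 9. That is one component of size 3.
Starting from 1 we can reach 1, 2, 4, 6, 7, 8, 10, 11, 12. That is one component of size 9.
The largest has 9 vertices.

9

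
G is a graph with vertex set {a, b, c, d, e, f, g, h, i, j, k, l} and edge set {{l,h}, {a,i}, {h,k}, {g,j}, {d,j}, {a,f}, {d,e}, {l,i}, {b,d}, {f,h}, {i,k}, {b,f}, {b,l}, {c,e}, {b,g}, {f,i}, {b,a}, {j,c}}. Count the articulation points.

1

Removing b increases the component count from 1 to 2, so b is a cut vertex.
By contrast removing a leaves 1 component; it is not a cut vertex. No other vertex is a cut vertex either.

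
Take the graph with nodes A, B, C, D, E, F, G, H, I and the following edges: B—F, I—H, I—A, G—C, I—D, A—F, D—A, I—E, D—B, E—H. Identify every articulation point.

Removing I increases the component count from 2 to 3, so I is a cut vertex.
By contrast removing F leaves 2 components; it is not a cut vertex. No other vertex is a cut vertex either.

I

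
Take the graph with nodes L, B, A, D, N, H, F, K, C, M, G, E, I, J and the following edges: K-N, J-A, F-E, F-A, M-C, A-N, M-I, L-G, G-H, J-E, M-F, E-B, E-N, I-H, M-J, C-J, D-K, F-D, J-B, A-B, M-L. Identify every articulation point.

M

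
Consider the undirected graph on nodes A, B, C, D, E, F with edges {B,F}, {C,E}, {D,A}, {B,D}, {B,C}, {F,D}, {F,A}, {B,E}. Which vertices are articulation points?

B

Removing B increases the component count from 1 to 2, so B is a cut vertex.
By contrast removing E leaves 1 component; it is not a cut vertex. No other vertex is a cut vertex either.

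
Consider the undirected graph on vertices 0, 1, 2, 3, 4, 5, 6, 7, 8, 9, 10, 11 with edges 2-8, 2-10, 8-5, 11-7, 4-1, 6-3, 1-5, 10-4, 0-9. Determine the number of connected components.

4

Starting from 0 we can reach 0, 9. That is one component of size 2.
Starting from 7 we can reach 7, 11. That is one component of size 2.
Starting from 3 we can reach 3, 6. That is one component of size 2.
Starting from 1 we can reach 1, 2, 4, 5, 8, 10. That is one component of size 6.
Total: 4 components.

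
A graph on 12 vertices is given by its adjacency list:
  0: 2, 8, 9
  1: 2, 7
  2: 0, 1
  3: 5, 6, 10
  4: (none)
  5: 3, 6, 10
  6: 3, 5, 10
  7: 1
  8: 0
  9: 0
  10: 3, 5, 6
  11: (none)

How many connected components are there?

4

4 is isolated — a component by itself.
11 is isolated — a component by itself.
Starting from 3 we can reach 3, 5, 6, 10. That is one component of size 4.
Starting from 0 we can reach 0, 1, 2, 7, 8, 9. That is one component of size 6.
Total: 4 components.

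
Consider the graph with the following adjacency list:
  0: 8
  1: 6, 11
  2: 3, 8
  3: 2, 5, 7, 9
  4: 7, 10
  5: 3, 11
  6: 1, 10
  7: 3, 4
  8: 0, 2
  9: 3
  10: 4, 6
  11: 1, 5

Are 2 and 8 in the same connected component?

Yes

From 2 we can reach 0, 1, 2, 3, 4, 5, 6, 7, 8, 9, 10, 11, which includes 8.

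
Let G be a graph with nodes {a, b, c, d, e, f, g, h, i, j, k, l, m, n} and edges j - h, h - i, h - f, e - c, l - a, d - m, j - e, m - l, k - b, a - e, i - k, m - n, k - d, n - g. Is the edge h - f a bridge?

Removing h - f leaves no path between h and f: the component count goes from 1 to 2. So it is a bridge.

Yes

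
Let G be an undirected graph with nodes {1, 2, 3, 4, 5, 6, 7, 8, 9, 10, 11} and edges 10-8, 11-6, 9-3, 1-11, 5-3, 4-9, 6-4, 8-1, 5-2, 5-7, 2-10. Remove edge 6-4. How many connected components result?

1

6 and 4 are still connected via 6-11-1-8-10-2-5-3-9-4, so the component count stays at 1.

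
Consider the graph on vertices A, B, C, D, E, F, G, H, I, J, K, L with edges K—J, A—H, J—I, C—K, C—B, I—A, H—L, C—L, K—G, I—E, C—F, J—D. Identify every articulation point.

Removing C increases the component count from 1 to 3, so C is a cut vertex.
Removing I increases the component count from 1 to 2, so I is a cut vertex.
Removing J increases the component count from 1 to 2, so J is a cut vertex.
Likewise K is a cut vertex.
By contrast removing A leaves 1 component; it is not a cut vertex. No other vertex is a cut vertex either.

C, I, J, K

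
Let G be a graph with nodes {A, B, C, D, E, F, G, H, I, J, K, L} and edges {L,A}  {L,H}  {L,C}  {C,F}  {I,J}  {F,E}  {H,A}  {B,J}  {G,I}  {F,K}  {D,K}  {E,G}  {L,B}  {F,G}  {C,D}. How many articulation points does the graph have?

1

Removing L increases the component count from 1 to 2, so L is a cut vertex.
By contrast removing D leaves 1 component; it is not a cut vertex. No other vertex is a cut vertex either.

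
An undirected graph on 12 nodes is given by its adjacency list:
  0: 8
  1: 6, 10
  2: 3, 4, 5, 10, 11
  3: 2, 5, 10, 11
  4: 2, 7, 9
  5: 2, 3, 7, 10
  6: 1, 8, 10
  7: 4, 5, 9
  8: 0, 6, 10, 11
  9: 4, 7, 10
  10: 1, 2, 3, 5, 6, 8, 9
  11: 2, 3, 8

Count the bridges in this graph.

1

The edges on the cycle 10-2-4-9-10 are not bridges since each lies on that cycle.
But removing 0-8 disconnects 0 from 8 — this is a bridge.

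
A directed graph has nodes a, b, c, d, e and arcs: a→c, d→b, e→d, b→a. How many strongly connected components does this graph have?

5

{b} is an SCC by itself.
{c} is an SCC by itself.
{d} is an SCC by itself.
{a} is an SCC by itself.
{e} is an SCC by itself.
That gives 5 strongly connected components.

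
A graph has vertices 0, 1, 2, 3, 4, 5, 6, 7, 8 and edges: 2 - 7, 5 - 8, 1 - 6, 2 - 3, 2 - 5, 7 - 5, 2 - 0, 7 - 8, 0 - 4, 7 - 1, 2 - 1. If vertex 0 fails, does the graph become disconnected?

Yes

Deleting 0 raises the number of components from 1 to 2, so 0 is a cut vertex.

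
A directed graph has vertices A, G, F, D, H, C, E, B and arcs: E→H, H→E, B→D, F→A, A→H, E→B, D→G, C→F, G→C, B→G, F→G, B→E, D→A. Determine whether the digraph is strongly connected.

Yes

From B we can reach every vertex (A, B, C, D, E, F, G, H), and every vertex can reach B (A, B, C, D, E, F, G, H). So the whole graph is one strongly connected component.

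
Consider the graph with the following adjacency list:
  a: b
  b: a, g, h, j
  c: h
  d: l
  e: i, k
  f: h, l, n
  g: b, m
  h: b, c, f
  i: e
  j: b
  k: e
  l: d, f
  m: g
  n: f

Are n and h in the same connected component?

Yes

From n we can reach a, b, c, d, f, g, h, j, l, m, n, which includes h.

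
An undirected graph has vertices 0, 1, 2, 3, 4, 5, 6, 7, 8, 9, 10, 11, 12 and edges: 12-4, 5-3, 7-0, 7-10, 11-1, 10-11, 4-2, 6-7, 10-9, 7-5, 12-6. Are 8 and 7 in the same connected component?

No

The component containing 8 is {8}, and 7 is not in it.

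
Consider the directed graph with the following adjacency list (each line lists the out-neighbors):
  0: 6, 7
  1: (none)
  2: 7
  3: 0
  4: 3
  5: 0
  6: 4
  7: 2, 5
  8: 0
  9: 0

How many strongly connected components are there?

{0, 2, 3, 4, 5, 6, 7} are all mutually reachable — one SCC of size 7.
{9} is an SCC by itself.
{1} is an SCC by itself.
{8} is an SCC by itself.
That gives 4 strongly connected components.

4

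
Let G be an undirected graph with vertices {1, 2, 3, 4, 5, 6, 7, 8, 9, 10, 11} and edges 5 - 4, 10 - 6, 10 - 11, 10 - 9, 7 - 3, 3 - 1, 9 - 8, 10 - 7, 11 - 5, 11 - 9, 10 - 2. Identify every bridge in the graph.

The edges on the cycle 10-11-9-10 are not bridges since each lies on that cycle.
But removing 4 - 5 disconnects 4 from 5; removing 9 - 8 disconnects 9 from 8; removing 10 - 2 disconnects 10 from 2; removing 10 - 6 disconnects 10 from 6 — these are bridges.
In total 8 edges are bridges.

1-3, 10-2, 10-6, 10-7, 11-5, 3-7, 4-5, 8-9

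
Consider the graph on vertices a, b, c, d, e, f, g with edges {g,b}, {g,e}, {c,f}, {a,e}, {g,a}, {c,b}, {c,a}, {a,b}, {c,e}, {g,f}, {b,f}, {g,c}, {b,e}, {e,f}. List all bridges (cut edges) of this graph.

The edges on the cycle c-a-b-c are not bridges since each lies on that cycle.
Every edge lies on some cycle, so there are no bridges.

none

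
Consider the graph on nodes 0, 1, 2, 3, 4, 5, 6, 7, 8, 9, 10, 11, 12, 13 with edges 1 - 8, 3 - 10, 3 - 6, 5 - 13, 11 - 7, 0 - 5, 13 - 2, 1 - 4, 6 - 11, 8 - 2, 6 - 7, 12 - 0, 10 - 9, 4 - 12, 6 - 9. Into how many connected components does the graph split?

Starting from 3 we can reach 3, 6, 7, 9, 10, 11. That is one component of size 6.
Starting from 0 we can reach 0, 1, 2, 4, 5, 8, 12, 13. That is one component of size 8.
Total: 2 components.

2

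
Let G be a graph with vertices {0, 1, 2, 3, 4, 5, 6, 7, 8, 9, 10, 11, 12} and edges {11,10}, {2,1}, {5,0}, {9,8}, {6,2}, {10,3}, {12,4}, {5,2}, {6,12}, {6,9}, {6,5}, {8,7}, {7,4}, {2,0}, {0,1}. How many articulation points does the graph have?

2

Removing 6 increases the component count from 2 to 3, so 6 is a cut vertex.
Removing 10 increases the component count from 2 to 3, so 10 is a cut vertex.
By contrast removing 11 leaves 2 components; it is not a cut vertex. No other vertex is a cut vertex either.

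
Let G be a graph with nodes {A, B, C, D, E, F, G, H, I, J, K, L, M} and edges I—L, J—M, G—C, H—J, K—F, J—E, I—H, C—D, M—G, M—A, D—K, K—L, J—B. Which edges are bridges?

A-M, B-J, E-J, F-K

The edges on the cycle I-H-J-M-G-C-D-K-L-I are not bridges since each lies on that cycle.
But removing F—K disconnects F from K; removing B—J disconnects B from J; removing A—M disconnects A from M; removing J—E disconnects J from E — these are bridges.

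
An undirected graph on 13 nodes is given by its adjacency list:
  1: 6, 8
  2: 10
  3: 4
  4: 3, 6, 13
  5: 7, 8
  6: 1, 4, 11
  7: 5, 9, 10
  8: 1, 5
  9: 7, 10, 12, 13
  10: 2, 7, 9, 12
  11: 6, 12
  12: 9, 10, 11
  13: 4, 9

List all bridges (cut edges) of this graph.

10-2, 3-4

The edges on the cycle 12-9-7-5-8-1-6-11-12 are not bridges since each lies on that cycle.
But removing 4-3 disconnects 4 from 3; removing 2-10 disconnects 2 from 10 — these are bridges.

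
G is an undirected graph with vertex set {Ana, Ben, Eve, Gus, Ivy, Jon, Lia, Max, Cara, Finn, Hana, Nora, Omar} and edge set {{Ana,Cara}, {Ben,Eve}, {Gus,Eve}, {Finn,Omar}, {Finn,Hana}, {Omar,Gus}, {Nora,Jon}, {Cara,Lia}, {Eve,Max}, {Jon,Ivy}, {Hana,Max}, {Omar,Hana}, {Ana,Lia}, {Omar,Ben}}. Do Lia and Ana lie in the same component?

From Lia we can reach Ana, Lia, Cara, which includes Ana.

Yes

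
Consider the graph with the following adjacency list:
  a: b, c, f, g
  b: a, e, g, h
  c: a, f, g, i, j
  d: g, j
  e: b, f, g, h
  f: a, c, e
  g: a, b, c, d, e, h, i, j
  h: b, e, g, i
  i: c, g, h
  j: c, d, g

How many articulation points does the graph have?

0

Removing c, for instance, still leaves 1 component. No single vertex removal increases the component count — the graph has no articulation points.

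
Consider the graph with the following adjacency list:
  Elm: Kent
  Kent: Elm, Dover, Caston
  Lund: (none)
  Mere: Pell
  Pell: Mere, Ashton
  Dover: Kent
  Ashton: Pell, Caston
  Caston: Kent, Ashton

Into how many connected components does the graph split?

2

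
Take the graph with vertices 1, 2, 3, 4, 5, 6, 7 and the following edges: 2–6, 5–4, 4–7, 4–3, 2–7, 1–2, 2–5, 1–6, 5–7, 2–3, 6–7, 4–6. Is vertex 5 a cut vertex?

No

Deleting 5 leaves 1 component (was 1) (its neighbors 2, 4, 7 remain connected to each other), so 5 is not a cut vertex.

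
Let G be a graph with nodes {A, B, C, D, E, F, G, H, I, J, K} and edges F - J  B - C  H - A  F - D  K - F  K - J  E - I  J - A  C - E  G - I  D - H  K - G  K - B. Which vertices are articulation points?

K

Removing K increases the component count from 1 to 2, so K is a cut vertex.
By contrast removing J leaves 1 component; it is not a cut vertex. No other vertex is a cut vertex either.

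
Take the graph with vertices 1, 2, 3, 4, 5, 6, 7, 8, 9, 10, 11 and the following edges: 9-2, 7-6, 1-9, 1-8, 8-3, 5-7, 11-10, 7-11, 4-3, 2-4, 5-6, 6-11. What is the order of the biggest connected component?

Starting from 5 we can reach 5, 6, 7, 10, 11. That is one component of size 5.
Starting from 1 we can reach 1, 2, 3, 4, 8, 9. That is one component of size 6.
The largest has 6 vertices.

6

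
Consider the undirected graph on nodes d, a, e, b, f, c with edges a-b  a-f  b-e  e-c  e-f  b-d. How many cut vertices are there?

Removing b increases the component count from 1 to 2, so b is a cut vertex.
Removing e increases the component count from 1 to 2, so e is a cut vertex.
By contrast removing f leaves 1 component; it is not a cut vertex. No other vertex is a cut vertex either.

2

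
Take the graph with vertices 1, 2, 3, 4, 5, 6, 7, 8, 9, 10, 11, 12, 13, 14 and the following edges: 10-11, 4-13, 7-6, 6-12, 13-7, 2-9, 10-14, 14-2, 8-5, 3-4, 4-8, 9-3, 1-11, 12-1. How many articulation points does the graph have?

Removing 4 increases the component count from 1 to 2, so 4 is a cut vertex.
Removing 8 increases the component count from 1 to 2, so 8 is a cut vertex.
By contrast removing 2 leaves 1 component; it is not a cut vertex. No other vertex is a cut vertex either.

2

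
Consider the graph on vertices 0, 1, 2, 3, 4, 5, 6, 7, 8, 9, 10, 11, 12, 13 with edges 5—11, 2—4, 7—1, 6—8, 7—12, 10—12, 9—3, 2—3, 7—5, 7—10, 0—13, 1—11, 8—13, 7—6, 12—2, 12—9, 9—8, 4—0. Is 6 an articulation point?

No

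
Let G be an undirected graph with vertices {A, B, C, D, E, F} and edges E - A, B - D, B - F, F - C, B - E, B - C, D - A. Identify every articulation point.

B

Removing B increases the component count from 1 to 2, so B is a cut vertex.
By contrast removing D leaves 1 component; it is not a cut vertex. No other vertex is a cut vertex either.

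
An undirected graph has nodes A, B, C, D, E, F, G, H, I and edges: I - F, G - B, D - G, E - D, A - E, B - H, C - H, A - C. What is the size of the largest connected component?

Starting from F we can reach F, I. That is one component of size 2.
Starting from A we can reach A, B, C, D, E, G, H. That is one component of size 7.
The largest has 7 vertices.

7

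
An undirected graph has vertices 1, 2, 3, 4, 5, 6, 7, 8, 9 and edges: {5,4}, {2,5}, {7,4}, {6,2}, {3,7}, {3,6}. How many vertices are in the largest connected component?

6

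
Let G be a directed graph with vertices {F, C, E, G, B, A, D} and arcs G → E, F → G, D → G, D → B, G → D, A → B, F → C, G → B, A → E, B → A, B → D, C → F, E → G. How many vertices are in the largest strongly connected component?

5

{A, B, D, E, G} are all mutually reachable — one SCC of size 5.
{C, F} are all mutually reachable — one SCC of size 2.
The largest has 5 vertices.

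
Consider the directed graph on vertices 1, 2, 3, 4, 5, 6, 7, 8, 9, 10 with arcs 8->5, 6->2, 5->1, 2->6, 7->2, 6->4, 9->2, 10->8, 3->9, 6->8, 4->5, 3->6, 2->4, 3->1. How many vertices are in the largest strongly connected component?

2

{2, 6} are all mutually reachable — one SCC of size 2.
{1} is an SCC by itself.
{9} is an SCC by itself.
{7} is an SCC by itself.
{3} is an SCC by itself.
(and 4 more singleton SCCs)
The largest has 2 vertices.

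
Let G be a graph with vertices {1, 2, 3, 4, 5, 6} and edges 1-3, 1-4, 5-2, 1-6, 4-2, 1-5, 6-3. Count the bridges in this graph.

0

The edges on the cycle 1-6-3-1 are not bridges since each lies on that cycle.
Every edge lies on some cycle, so there are no bridges.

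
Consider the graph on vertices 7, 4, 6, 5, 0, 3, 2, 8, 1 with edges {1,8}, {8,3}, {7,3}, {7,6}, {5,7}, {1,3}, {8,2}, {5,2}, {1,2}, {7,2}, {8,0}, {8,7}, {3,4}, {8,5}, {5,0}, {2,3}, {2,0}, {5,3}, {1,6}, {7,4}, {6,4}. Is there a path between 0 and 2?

Yes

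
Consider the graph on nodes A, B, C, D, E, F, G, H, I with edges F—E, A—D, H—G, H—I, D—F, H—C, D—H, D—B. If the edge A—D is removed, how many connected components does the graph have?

2

Before removal there is 1 component.
A—D is a bridge — removing it separates A's side from D's side.
After removal: 2 components.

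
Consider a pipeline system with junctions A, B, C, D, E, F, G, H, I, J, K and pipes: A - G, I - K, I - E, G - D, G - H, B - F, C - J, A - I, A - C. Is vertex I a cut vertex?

Deleting I raises the number of components from 2 to 4, so I is a cut vertex.

Yes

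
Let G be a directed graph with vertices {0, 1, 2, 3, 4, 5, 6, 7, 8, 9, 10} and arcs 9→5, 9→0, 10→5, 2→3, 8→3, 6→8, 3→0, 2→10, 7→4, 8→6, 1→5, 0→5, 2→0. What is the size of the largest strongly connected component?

2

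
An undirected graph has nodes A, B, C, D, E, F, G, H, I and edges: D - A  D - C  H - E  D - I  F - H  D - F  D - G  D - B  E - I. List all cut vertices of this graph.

D

Removing D increases the component count from 1 to 5, so D is a cut vertex.
By contrast removing F leaves 1 component; it is not a cut vertex. No other vertex is a cut vertex either.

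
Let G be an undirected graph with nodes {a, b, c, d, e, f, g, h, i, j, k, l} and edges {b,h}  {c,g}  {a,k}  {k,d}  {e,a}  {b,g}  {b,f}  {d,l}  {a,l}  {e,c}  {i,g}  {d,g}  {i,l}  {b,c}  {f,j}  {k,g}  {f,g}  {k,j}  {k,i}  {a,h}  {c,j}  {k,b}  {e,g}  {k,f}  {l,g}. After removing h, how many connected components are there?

1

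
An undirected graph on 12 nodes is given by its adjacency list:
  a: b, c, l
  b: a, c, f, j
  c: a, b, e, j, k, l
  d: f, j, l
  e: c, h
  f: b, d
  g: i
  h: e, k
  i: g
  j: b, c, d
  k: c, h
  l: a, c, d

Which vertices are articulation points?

Removing c increases the component count from 2 to 3, so c is a cut vertex.
By contrast removing l leaves 2 components; it is not a cut vertex. No other vertex is a cut vertex either.

c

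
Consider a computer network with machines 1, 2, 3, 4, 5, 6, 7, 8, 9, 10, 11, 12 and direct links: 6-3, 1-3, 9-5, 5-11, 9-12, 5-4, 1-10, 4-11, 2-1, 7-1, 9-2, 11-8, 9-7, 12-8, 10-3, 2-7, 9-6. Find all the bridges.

none

The edges on the cycle 5-4-11-5 are not bridges since each lies on that cycle.
Every edge lies on some cycle, so there are no bridges.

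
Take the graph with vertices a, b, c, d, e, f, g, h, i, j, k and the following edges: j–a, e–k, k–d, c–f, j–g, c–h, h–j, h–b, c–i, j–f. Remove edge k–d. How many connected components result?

Before removal there are 2 components.
k–d is a bridge — removing it separates k's side from d's side.
After removal: 3 components.

3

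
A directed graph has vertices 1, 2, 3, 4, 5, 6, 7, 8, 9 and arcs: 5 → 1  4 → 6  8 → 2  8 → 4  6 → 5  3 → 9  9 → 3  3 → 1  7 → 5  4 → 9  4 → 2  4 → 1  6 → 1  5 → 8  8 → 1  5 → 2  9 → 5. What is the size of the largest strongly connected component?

6

{3, 4, 5, 6, 8, 9} are all mutually reachable — one SCC of size 6.
{1} is an SCC by itself.
{2} is an SCC by itself.
{7} is an SCC by itself.
The largest has 6 vertices.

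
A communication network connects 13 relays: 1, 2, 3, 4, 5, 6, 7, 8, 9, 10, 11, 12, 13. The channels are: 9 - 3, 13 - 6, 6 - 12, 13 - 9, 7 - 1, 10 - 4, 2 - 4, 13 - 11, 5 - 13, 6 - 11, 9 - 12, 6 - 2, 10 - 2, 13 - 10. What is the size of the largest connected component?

8 is isolated — a component by itself.
Starting from 1 we can reach 1, 7. That is one component of size 2.
Starting from 2 we can reach 2, 3, 4, 5, 6, 9, 10, 11, 12, 13. That is one component of size 10.
The largest has 10 vertices.

10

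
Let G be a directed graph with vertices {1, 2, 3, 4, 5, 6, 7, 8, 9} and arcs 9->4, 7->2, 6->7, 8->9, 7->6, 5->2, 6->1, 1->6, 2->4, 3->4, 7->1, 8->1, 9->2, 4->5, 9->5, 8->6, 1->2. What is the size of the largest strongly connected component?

{2, 4, 5} are all mutually reachable — one SCC of size 3.
{1, 6, 7} are all mutually reachable — one SCC of size 3.
{3} is an SCC by itself.
{9} is an SCC by itself.
{8} is an SCC by itself.
The largest has 3 vertices.

3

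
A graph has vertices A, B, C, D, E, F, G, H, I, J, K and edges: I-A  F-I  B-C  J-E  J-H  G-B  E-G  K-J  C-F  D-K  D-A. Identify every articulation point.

Removing J increases the component count from 1 to 2, so J is a cut vertex.
By contrast removing A leaves 1 component; it is not a cut vertex. No other vertex is a cut vertex either.

J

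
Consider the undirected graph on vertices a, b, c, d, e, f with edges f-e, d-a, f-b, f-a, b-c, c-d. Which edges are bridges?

e-f

The edges on the cycle f-b-c-d-a-f are not bridges since each lies on that cycle.
But removing f-e disconnects f from e — this is a bridge.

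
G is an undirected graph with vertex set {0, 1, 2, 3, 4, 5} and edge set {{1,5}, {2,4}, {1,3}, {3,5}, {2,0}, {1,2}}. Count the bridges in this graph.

The edges on the cycle 1-3-5-1 are not bridges since each lies on that cycle.
But removing 2—0 disconnects 2 from 0; removing 2—4 disconnects 2 from 4; removing 2—1 disconnects 2 from 1 — these are bridges.
That makes 3 bridges.

3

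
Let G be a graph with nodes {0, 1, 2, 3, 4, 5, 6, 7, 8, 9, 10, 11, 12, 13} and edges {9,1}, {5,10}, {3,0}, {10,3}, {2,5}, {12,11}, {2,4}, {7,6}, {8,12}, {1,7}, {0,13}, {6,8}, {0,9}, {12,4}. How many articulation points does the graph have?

2

Removing 0 increases the component count from 1 to 2, so 0 is a cut vertex.
Removing 12 increases the component count from 1 to 2, so 12 is a cut vertex.
By contrast removing 4 leaves 1 component; it is not a cut vertex. No other vertex is a cut vertex either.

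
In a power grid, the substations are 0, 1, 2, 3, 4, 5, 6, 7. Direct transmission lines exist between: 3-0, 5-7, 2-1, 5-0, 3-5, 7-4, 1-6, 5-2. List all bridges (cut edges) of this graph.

1-2, 1-6, 2-5, 4-7, 5-7

The edges on the cycle 3-5-0-3 are not bridges since each lies on that cycle.
But removing 2-1 disconnects 2 from 1; removing 1-6 disconnects 1 from 6; removing 5-7 disconnects 5 from 7; removing 5-2 disconnects 5 from 2 — these are bridges.
In total 5 edges are bridges.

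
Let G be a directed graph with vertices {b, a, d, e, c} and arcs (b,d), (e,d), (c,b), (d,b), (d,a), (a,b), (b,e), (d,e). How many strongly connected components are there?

2

{a, b, d, e} are all mutually reachable — one SCC of size 4.
{c} is an SCC by itself.
That gives 2 strongly connected components.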